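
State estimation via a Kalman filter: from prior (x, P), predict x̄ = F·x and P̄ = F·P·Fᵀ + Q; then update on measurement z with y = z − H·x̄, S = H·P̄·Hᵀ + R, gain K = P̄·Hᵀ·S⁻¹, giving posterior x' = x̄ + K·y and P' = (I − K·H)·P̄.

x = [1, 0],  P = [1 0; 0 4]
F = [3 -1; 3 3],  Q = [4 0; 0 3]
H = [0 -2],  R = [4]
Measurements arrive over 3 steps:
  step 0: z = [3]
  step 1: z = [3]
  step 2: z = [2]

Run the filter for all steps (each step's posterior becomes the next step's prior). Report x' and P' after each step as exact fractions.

step 0: x' = [321/98, -69/49], P' = [824/49 -3/49; -3/49 48/49]
step 1: x' = [38247/7990, -11637/7990], P' = [89048/3995 3627/3995; 3627/3995 7941/7990]
step 2: x' = [11219733/1836865, -349809/367373], P' = [38156776/1836865 324513/367373; 324513/367373 365775/367373]

step 0: x̄ = F·x = [3, 3]
step 0: P̄ = F·P·Fᵀ + Q = [17 -3; -3 48]
step 0: y = z − H·x̄ = [9]
step 0: S = H·P̄·Hᵀ + R = [196]
step 0: K = P̄·Hᵀ·S⁻¹ = [3/98; -24/49]
step 0: x' = x̄ + K·y = [321/98, -69/49]
step 0: P' = (I − K·H)·P̄ = [824/49 -3/49; -3/49 48/49]
step 1: x̄ = F·x = [1101/98, 549/98]
step 1: P̄ = F·P·Fᵀ + Q = [7678/49 7254/49; 7254/49 7941/49]
step 1: y = z − H·x̄ = [696/49]
step 1: S = H·P̄·Hᵀ + R = [31960/49]
step 1: K = P̄·Hᵀ·S⁻¹ = [-3627/7990; -7941/15980]
step 1: x' = x̄ + K·y = [38247/7990, -11637/7990]
step 1: P' = (I − K·H)·P̄ = [89048/3995 3627/3995; 3627/3995 7941/7990]
step 2: x̄ = F·x = [3717/235, 7983/799]
step 2: P̄ = F·P·Fᵀ + Q = [94073/470 19089/94; 19089/94 365775/1598]
step 2: y = z − H·x̄ = [17564/799]
step 2: S = H·P̄·Hᵀ + R = [734746/799]
step 2: K = P̄·Hᵀ·S⁻¹ = [-324513/734746; -365775/734746]
step 2: x' = x̄ + K·y = [11219733/1836865, -349809/367373]
step 2: P' = (I − K·H)·P̄ = [38156776/1836865 324513/367373; 324513/367373 365775/367373]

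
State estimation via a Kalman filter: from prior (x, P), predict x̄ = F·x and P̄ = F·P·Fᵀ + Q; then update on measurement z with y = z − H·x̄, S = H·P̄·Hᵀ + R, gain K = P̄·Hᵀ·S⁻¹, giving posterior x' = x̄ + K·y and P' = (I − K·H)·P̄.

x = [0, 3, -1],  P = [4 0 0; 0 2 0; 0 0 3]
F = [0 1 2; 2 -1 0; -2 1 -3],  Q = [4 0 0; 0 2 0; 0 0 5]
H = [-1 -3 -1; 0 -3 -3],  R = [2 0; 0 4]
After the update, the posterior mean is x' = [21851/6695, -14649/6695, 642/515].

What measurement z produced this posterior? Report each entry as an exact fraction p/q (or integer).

z = [2, 3]

x̄ = F·x = [1, -3, 6]
P̄ = F·P·Fᵀ + Q = [18 -2 -16; -2 20 -18; -16 -18 50]
S = H·P̄·Hᵀ + R = [98 60; 60 310]
K = P̄·Hᵀ·S⁻¹ = [-100/1339 1263/6695; -602/1339 453/6695; 46/103 -204/515]
x' − x̄ = [15156/6695, 5436/6695, -2448/515] = K·y
y = (KᵀK)⁻¹·Kᵀ·(x' − x̄) = [0, 12]
z = y + H·x̄ = [0, 12] + [2, -9] = [2, 3]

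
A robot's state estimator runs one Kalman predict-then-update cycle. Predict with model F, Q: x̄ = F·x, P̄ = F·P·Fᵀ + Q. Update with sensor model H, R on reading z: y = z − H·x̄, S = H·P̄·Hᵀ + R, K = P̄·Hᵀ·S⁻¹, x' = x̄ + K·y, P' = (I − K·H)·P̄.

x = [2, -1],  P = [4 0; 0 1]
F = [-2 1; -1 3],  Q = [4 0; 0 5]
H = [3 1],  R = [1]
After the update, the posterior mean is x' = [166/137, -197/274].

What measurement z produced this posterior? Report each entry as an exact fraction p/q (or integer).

x̄ = F·x = [-5, -5]
P̄ = F·P·Fᵀ + Q = [21 11; 11 18]
S = H·P̄·Hᵀ + R = [274]
K = P̄·Hᵀ·S⁻¹ = [37/137; 51/274]
x' − x̄ = [851/137, 1173/274] = K·y
y = (KᵀK)⁻¹·Kᵀ·(x' − x̄) = [23]
z = y + H·x̄ = [23] + [-20] = [3]

z = [3]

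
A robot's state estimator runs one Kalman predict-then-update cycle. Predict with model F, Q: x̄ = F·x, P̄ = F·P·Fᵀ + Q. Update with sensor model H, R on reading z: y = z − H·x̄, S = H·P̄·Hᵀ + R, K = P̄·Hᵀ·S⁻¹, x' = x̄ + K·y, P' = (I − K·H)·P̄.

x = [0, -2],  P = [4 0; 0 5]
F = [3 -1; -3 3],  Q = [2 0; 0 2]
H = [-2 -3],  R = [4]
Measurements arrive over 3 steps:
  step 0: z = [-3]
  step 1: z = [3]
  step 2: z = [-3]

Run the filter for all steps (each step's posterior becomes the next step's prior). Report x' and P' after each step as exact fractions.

step 0: x̄ = F·x = [2, -6]
step 0: P̄ = F·P·Fᵀ + Q = [43 -51; -51 83]
step 0: y = z − H·x̄ = [-17]
step 0: S = H·P̄·Hᵀ + R = [311]
step 0: K = P̄·Hᵀ·S⁻¹ = [67/311; -147/311]
step 0: x' = x̄ + K·y = [-517/311, 633/311]
step 0: P' = (I − K·H)·P̄ = [8884/311 -6012/311; -6012/311 4204/311]
step 1: x̄ = F·x = [-2184/311, 3450/311]
step 1: P̄ = F·P·Fᵀ + Q = [120854/311 -164712/311; -164712/311 226630/311]
step 1: y = z − H·x̄ = [6915/311]
step 1: S = H·P̄·Hᵀ + R = [547786/311]
step 1: K = P̄·Hᵀ·S⁻¹ = [126214/273893; -175233/273893]
step 1: x' = x̄ + K·y = [882918/273893, -857895/273893]
step 1: P' = (I − K·H)·P̄ = [3990730/273893 -2828772/273893; -2828772/273893 2119492/273893]
step 2: x̄ = F·x = [3506649/273893, -5222439/273893]
step 2: P̄ = F·P·Fᵀ + Q = [55556480/273893 -76220310/273893; -76220310/273893 106457680/273893]
step 2: y = z − H·x̄ = [-9475698/273893]
step 2: S = H·P̄·Hᵀ + R = [266796892/273893]
step 2: K = P̄·Hᵀ·S⁻¹ = [58773985/133398446; -41733105/66699223]
step 2: x' = x̄ + K·y = [-162733266/66699223, 172029501/66699223]
step 2: P' = (I − K·H)·P̄ = [917119955/66699223 -650595960/66699223; -650595960/66699223 489374780/66699223]

step 0: x' = [-517/311, 633/311], P' = [8884/311 -6012/311; -6012/311 4204/311]
step 1: x' = [882918/273893, -857895/273893], P' = [3990730/273893 -2828772/273893; -2828772/273893 2119492/273893]
step 2: x' = [-162733266/66699223, 172029501/66699223], P' = [917119955/66699223 -650595960/66699223; -650595960/66699223 489374780/66699223]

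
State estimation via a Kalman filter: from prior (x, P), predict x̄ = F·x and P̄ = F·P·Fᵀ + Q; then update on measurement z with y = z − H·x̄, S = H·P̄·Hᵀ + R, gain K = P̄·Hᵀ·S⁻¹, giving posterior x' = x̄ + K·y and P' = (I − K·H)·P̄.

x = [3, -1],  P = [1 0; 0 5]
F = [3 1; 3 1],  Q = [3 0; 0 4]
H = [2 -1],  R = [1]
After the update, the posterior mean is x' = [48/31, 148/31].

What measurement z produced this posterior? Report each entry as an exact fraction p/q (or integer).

x̄ = F·x = [8, 8]
P̄ = F·P·Fᵀ + Q = [17 14; 14 18]
S = H·P̄·Hᵀ + R = [31]
K = P̄·Hᵀ·S⁻¹ = [20/31; 10/31]
x' − x̄ = [-200/31, -100/31] = K·y
y = (KᵀK)⁻¹·Kᵀ·(x' − x̄) = [-10]
z = y + H·x̄ = [-10] + [8] = [-2]

z = [-2]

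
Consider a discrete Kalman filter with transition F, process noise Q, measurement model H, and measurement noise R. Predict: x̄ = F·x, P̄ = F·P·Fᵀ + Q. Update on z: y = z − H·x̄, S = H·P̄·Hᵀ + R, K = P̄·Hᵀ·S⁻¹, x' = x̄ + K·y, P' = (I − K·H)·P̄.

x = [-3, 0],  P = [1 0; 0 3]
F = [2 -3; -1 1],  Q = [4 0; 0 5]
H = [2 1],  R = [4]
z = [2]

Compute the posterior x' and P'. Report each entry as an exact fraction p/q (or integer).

x̄ = F·x = [-6, 3]
P̄ = F·P·Fᵀ + Q = [35 -11; -11 9]
y = z − H·x̄ = [11]
S = H·P̄·Hᵀ + R = [109]
K = P̄·Hᵀ·S⁻¹ = [59/109; -13/109]
x' = x̄ + K·y = [-5/109, 184/109]
P' = (I − K·H)·P̄ = [334/109 -432/109; -432/109 812/109]

x' = [-5/109, 184/109]
P' = [334/109 -432/109; -432/109 812/109]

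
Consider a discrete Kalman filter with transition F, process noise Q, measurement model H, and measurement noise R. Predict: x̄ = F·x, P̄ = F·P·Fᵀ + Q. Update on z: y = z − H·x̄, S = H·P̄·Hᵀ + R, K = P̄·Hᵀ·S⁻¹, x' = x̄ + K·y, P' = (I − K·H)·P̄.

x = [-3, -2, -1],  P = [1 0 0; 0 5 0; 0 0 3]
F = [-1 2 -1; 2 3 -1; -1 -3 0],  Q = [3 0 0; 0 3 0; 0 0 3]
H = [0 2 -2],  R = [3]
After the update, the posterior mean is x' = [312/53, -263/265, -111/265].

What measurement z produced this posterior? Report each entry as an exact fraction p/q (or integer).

z = [-1]

x̄ = F·x = [0, -11, 9]
P̄ = F·P·Fᵀ + Q = [27 31 -29; 31 55 -47; -29 -47 49]
S = H·P̄·Hᵀ + R = [795]
K = P̄·Hᵀ·S⁻¹ = [8/53; 68/265; -64/265]
x' − x̄ = [312/53, 2652/265, -2496/265] = K·y
y = (KᵀK)⁻¹·Kᵀ·(x' − x̄) = [39]
z = y + H·x̄ = [39] + [-40] = [-1]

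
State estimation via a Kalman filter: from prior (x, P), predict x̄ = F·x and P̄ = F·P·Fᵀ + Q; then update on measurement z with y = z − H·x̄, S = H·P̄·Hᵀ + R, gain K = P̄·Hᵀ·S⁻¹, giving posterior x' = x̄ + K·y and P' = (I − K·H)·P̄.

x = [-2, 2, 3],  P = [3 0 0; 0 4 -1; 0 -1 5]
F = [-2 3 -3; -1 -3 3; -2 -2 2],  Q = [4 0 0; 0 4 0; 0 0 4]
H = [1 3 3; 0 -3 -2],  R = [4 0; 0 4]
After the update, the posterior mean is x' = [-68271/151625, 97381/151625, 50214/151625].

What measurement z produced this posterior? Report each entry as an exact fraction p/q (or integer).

z = [2, -3]

x̄ = F·x = [1, 5, 6]
P̄ = F·P·Fᵀ + Q = [115 -93 -54; -93 106 72; -54 72 60]
S = H·P̄·Hᵀ + R = [2027 -2007; -2007 2062]
K = P̄·Hᵀ·S⁻¹ = [104497/151625 130167/151625; -17892/151625 -51387/151625; 30852/151625 5322/151625]
x' − x̄ = [-219896/151625, -660744/151625, -859536/151625] = K·y
y = (KᵀK)⁻¹·Kᵀ·(x' − x̄) = [-32, 24]
z = y + H·x̄ = [-32, 24] + [34, -27] = [2, -3]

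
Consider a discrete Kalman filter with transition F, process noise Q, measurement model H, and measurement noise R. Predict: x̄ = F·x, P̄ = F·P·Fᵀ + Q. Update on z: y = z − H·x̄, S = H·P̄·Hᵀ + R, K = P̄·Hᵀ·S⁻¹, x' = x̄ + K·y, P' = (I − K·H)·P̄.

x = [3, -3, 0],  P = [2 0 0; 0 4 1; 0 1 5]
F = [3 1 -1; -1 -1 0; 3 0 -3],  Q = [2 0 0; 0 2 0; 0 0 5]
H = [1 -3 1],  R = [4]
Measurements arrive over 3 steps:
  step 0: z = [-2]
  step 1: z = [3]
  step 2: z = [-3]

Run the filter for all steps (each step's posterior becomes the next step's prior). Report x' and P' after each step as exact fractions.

step 0: x' = [130/101, 204/101, 908/303], P' = [375/101 99/101 34/101; 99/101 376/101 981/101; 34/101 981/101 9155/303]
step 1: x' = [35667/23038, -71429/23038, -360263/46076], P' = [47502/11519 -12210/11519 -70966/11519; -12210/11519 117617/11519 363027/11519; -70966/11519 363027/11519 1186552/11519]
step 2: x' = [-33463743/70647940, 14530694/17661985, 2487667/70647940], P' = [74108169/17661985 -27726618/17661985 -137880311/17661985; -27726618/17661985 239813451/17661985 748606467/17661985; -137880311/17661985 748606467/17661985 2439074124/17661985]

step 0: x̄ = F·x = [6, 0, 9]
step 0: P̄ = F·P·Fᵀ + Q = [27 -9 30; -9 8 -3; 30 -3 68]
step 0: y = z − H·x̄ = [-17]
step 0: S = H·P̄·Hᵀ + R = [303]
step 0: K = P̄·Hᵀ·S⁻¹ = [28/101; -12/101; 107/303]
step 0: x' = x̄ + K·y = [130/101, 204/101, 908/303]
step 0: P' = (I − K·H)·P̄ = [375/101 99/101 34/101; 99/101 376/101 981/101; 34/101 981/101 9155/303]
step 1: x̄ = F·x = [874/303, -334/101, -518/101]
step 1: P̄ = F·P·Fᵀ + Q = [16298/303 -882/101 9476/101; -882/101 1151/101 1623/101; 9476/101 1623/101 30733/101]
step 1: y = z − H·x̄ = [-1417/303]
step 1: S = H·P̄·Hᵀ + R = [184304/303]
step 1: K = P̄·Hᵀ·S⁻¹ = [6583/23038; -1017/23038; 26505/46076]
step 1: x' = x̄ + K·y = [35667/23038, -71429/23038, -360263/46076]
step 1: P' = (I − K·H)·P̄ = [47502/11519 -12210/11519 -70966/11519; -12210/11519 117617/11519 363027/11519; -70966/11519 363027/11519 1186552/11519]
step 2: x̄ = F·x = [431407/46076, 17881/11519, 1294791/46076]
step 2: P̄ = F·P·Fᵀ + Q = [1381207/11519 80778/11519 3713055/11519; 80778/11519 163737/11519 770307/11519; 3713055/11519 770307/11519 12441469/11519]
step 2: y = z − H·x̄ = [-824927/23038]
step 2: S = H·P̄·Hᵀ + R = [17661985/11519]
step 2: K = P̄·Hᵀ·S⁻¹ = [4851928/17661985; 359874/17661985; 13843603/17661985]
step 2: x' = x̄ + K·y = [-33463743/70647940, 14530694/17661985, 2487667/70647940]
step 2: P' = (I − K·H)·P̄ = [74108169/17661985 -27726618/17661985 -137880311/17661985; -27726618/17661985 239813451/17661985 748606467/17661985; -137880311/17661985 748606467/17661985 2439074124/17661985]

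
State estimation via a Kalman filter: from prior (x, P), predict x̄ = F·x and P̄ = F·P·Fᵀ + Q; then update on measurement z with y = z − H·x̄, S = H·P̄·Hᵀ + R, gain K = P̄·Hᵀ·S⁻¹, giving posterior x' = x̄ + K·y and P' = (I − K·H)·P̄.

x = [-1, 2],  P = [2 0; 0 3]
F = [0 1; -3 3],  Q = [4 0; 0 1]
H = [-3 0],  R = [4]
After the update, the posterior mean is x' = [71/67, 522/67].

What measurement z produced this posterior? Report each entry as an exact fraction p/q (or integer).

x̄ = F·x = [2, 9]
P̄ = F·P·Fᵀ + Q = [7 9; 9 46]
S = H·P̄·Hᵀ + R = [67]
K = P̄·Hᵀ·S⁻¹ = [-21/67; -27/67]
x' − x̄ = [-63/67, -81/67] = K·y
y = (KᵀK)⁻¹·Kᵀ·(x' − x̄) = [3]
z = y + H·x̄ = [3] + [-6] = [-3]

z = [-3]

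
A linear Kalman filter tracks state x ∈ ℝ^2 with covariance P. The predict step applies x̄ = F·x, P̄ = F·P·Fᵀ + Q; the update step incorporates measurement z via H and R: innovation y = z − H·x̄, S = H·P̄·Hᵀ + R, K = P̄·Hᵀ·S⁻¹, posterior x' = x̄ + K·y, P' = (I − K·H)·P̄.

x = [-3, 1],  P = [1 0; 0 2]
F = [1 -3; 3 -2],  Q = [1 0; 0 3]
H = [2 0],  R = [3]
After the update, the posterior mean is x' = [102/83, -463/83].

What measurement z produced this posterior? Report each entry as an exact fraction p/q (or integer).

z = [3]

x̄ = F·x = [-6, -11]
P̄ = F·P·Fᵀ + Q = [20 15; 15 20]
S = H·P̄·Hᵀ + R = [83]
K = P̄·Hᵀ·S⁻¹ = [40/83; 30/83]
x' − x̄ = [600/83, 450/83] = K·y
y = (KᵀK)⁻¹·Kᵀ·(x' − x̄) = [15]
z = y + H·x̄ = [15] + [-12] = [3]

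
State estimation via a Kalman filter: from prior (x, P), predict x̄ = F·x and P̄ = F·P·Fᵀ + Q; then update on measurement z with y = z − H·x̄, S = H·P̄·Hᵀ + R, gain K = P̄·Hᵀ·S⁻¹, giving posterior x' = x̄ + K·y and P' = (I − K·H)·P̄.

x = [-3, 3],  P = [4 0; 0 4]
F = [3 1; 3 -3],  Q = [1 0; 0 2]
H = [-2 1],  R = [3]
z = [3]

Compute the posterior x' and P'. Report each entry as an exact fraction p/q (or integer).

x̄ = F·x = [-6, -18]
P̄ = F·P·Fᵀ + Q = [41 24; 24 74]
y = z − H·x̄ = [9]
S = H·P̄·Hᵀ + R = [145]
K = P̄·Hᵀ·S⁻¹ = [-2/5; 26/145]
x' = x̄ + K·y = [-48/5, -2376/145]
P' = (I − K·H)·P̄ = [89/5 172/5; 172/5 10054/145]

x' = [-48/5, -2376/145]
P' = [89/5 172/5; 172/5 10054/145]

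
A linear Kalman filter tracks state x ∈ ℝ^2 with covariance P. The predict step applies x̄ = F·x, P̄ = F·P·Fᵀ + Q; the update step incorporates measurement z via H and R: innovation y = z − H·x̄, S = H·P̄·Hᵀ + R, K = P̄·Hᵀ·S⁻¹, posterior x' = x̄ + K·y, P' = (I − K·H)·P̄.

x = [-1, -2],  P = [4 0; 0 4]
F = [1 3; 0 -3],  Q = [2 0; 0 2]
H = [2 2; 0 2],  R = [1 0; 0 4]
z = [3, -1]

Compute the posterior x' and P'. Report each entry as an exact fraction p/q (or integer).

x' = [2197/1271, -401/1271]
P' = [1542/1271 -1236/1271; -1236/1271 1238/1271]

x̄ = F·x = [-7, 6]
P̄ = F·P·Fᵀ + Q = [42 -36; -36 38]
y = z − H·x̄ = [5, -13]
S = H·P̄·Hᵀ + R = [33 8; 8 156]
K = P̄·Hᵀ·S⁻¹ = [612/1271 -618/1271; 4/1271 619/1271]
x' = x̄ + K·y = [2197/1271, -401/1271]
P' = (I − K·H)·P̄ = [1542/1271 -1236/1271; -1236/1271 1238/1271]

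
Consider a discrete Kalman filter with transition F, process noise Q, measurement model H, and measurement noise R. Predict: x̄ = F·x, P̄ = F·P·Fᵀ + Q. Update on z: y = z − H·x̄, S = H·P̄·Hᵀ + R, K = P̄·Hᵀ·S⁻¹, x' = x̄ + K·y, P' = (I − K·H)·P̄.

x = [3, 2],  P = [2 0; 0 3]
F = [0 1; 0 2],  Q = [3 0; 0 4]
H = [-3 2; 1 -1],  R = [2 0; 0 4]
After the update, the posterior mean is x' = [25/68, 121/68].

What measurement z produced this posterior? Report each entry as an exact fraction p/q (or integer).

x̄ = F·x = [2, 4]
P̄ = F·P·Fᵀ + Q = [6 6; 6 16]
S = H·P̄·Hᵀ + R = [48 -20; -20 14]
K = P̄·Hᵀ·S⁻¹ = [-21/68 -15/34; -1/68 -25/34]
x' − x̄ = [-111/68, -151/68] = K·y
y = (KᵀK)⁻¹·Kᵀ·(x' − x̄) = [1, 3]
z = y + H·x̄ = [1, 3] + [2, -2] = [3, 1]

z = [3, 1]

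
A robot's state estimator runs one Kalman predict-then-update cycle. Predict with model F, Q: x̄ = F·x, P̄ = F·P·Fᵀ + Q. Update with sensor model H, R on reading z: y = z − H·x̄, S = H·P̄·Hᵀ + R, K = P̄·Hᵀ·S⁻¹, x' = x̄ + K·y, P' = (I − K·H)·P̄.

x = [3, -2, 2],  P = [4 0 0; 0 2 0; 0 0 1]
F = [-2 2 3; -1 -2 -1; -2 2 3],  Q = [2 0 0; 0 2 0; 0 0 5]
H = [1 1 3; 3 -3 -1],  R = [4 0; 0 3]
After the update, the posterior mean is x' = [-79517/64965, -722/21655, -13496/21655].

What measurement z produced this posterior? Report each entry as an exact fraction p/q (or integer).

z = [-3, -3]

x̄ = F·x = [-4, -1, -4]
P̄ = F·P·Fᵀ + Q = [35 -3 33; -3 15 -3; 33 -3 38]
S = H·P̄·Hᵀ + R = [570 240; 240 329]
K = P̄·Hᵀ·S⁻¹ = [23659/129930 491/4331; 4409/43310 -993/4331; 5096/21655 178/4331]
x' − x̄ = [180343/64965, 20933/21655, 73124/21655] = K·y
y = (KᵀK)⁻¹·Kᵀ·(x' − x̄) = [14, 2]
z = y + H·x̄ = [14, 2] + [-17, -5] = [-3, -3]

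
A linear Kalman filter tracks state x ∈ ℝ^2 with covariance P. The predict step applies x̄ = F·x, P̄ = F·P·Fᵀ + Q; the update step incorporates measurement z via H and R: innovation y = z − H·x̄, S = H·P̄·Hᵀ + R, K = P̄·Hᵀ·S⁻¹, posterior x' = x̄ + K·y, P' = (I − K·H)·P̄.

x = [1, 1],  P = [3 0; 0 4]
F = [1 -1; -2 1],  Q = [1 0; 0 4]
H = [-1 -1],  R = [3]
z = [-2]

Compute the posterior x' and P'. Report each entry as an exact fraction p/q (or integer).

x̄ = F·x = [0, -1]
P̄ = F·P·Fᵀ + Q = [8 -10; -10 20]
y = z − H·x̄ = [-3]
S = H·P̄·Hᵀ + R = [11]
K = P̄·Hᵀ·S⁻¹ = [2/11; -10/11]
x' = x̄ + K·y = [-6/11, 19/11]
P' = (I − K·H)·P̄ = [84/11 -90/11; -90/11 120/11]

x' = [-6/11, 19/11]
P' = [84/11 -90/11; -90/11 120/11]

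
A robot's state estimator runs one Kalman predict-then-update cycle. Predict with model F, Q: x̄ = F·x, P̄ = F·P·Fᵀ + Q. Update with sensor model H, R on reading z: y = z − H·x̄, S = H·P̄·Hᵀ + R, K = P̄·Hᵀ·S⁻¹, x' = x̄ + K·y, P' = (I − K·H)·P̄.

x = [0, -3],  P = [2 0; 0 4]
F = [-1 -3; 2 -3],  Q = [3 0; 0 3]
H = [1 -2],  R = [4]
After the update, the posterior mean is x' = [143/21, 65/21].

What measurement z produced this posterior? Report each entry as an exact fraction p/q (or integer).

x̄ = F·x = [9, 9]
P̄ = F·P·Fᵀ + Q = [41 32; 32 47]
S = H·P̄·Hᵀ + R = [105]
K = P̄·Hᵀ·S⁻¹ = [-23/105; -62/105]
x' − x̄ = [-46/21, -124/21] = K·y
y = (KᵀK)⁻¹·Kᵀ·(x' − x̄) = [10]
z = y + H·x̄ = [10] + [-9] = [1]

z = [1]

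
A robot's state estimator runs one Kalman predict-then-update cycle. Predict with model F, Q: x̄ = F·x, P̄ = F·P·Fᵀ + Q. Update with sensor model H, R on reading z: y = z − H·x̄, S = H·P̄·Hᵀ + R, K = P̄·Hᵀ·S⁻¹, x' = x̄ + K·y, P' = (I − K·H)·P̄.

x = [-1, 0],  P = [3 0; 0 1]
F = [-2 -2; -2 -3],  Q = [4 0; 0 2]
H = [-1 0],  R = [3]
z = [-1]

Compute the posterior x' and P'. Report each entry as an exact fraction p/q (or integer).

x̄ = F·x = [2, 2]
P̄ = F·P·Fᵀ + Q = [20 18; 18 23]
y = z − H·x̄ = [1]
S = H·P̄·Hᵀ + R = [23]
K = P̄·Hᵀ·S⁻¹ = [-20/23; -18/23]
x' = x̄ + K·y = [26/23, 28/23]
P' = (I − K·H)·P̄ = [60/23 54/23; 54/23 205/23]

x' = [26/23, 28/23]
P' = [60/23 54/23; 54/23 205/23]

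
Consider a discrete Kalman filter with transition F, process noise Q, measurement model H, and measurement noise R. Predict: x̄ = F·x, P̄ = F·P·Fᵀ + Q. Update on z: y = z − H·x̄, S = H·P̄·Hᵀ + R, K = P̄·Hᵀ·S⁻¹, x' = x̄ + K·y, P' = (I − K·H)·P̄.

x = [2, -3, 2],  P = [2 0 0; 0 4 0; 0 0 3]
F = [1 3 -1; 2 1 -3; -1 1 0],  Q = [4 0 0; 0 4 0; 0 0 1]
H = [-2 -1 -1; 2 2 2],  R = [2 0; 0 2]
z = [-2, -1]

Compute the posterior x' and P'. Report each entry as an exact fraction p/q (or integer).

x̄ = F·x = [-9, -5, -5]
P̄ = F·P·Fᵀ + Q = [45 25 10; 25 43 0; 10 0 7]
y = z − H·x̄ = [-30, 37]
S = H·P̄·Hᵀ + R = [372 -490; -490 662]
K = P̄·Hᵀ·S⁻¹ = [-2175/3082 -865/3082; 2537/3082 2511/3082; -607/3082 -291/3082]
x' = x̄ + K·y = [5507/3082, 1387/3082, -7967/3082]
P' = (I − K·H)·P̄ = [5215/3082 -7585/3082 1505/3082; -7585/3082 26971/3082 -16875/3082; 1505/3082 -16875/3082 15079/3082]

x' = [5507/3082, 1387/3082, -7967/3082]
P' = [5215/3082 -7585/3082 1505/3082; -7585/3082 26971/3082 -16875/3082; 1505/3082 -16875/3082 15079/3082]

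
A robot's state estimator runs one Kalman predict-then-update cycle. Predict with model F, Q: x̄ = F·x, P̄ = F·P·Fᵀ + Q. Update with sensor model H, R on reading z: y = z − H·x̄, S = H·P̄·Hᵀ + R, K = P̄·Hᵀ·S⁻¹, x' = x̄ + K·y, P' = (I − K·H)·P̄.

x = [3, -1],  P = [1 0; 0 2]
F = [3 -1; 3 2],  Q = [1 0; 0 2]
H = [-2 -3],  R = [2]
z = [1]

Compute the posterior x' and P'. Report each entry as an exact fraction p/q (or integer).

x̄ = F·x = [10, 7]
P̄ = F·P·Fᵀ + Q = [12 5; 5 19]
y = z − H·x̄ = [42]
S = H·P̄·Hᵀ + R = [281]
K = P̄·Hᵀ·S⁻¹ = [-39/281; -67/281]
x' = x̄ + K·y = [1172/281, -847/281]
P' = (I − K·H)·P̄ = [1851/281 -1208/281; -1208/281 850/281]

x' = [1172/281, -847/281]
P' = [1851/281 -1208/281; -1208/281 850/281]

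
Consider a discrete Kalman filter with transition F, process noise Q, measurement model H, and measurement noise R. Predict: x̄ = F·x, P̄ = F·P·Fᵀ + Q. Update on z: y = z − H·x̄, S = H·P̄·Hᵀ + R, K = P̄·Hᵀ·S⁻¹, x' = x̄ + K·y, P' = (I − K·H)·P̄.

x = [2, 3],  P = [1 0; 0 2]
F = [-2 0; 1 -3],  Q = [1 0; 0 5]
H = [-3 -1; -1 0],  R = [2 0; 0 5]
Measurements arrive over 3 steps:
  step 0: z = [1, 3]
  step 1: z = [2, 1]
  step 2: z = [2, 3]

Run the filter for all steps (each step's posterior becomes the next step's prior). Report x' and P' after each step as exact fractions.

step 0: x̄ = F·x = [-4, -7]
step 0: P̄ = F·P·Fᵀ + Q = [5 -2; -2 24]
step 0: y = z − H·x̄ = [-18, -1]
step 0: S = H·P̄·Hᵀ + R = [59 13; 13 10]
step 0: K = P̄·Hᵀ·S⁻¹ = [-65/421 -126/421; -206/421 352/421]
step 0: x' = x̄ + K·y = [-388/421, 409/421]
step 0: P' = (I − K·H)·P̄ = [630/421 -1760/421; -1760/421 5692/421]
step 1: x̄ = F·x = [776/421, -1615/421]
step 1: P̄ = F·P·Fᵀ + Q = [2941/421 -11820/421; -11820/421 64523/421]
step 1: y = z − H·x̄ = [1555/421, 1197/421]
step 1: S = H·P̄·Hᵀ + R = [20914/421 -2997/421; -2997/421 5046/421]
step 1: K = P̄·Hᵀ·S⁻¹ = [999/15289 -24953/45867; -88066/76445 126763/76445]
step 1: x' = x̄ + K·y = [8222/15289, -258114/76445]
step 1: P' = (I − K·H)·P̄ = [124765/45867 -126763/15289; -126763/15289 2077577/76445]
step 2: x̄ = F·x = [-16444/15289, 815452/76445]
step 2: P̄ = F·P·Fᵀ + Q = [544927/45867 -2531264/45867; -2531264/45867 69273749/229335]
step 2: y = z − H·x̄ = [721682/76445, 29423/15289]
step 2: S = H·P̄·Hᵀ + R = [18316214/229335 -896483/45867; -896483/45867 774262/45867]
step 2: K = P̄·Hᵀ·S⁻¹ = [3201725/31654067 -18571057/31654067; -281072074/221578469 56993861/31654067]
step 2: x' = x̄ + K·y = [-39558521/31654067, 477918925/221578469]
step 2: P' = (I − K·H)·P̄ = [92855285/31654067 -284969305/31654067; -284969305/31654067 6546499553/221578469]

step 0: x' = [-388/421, 409/421], P' = [630/421 -1760/421; -1760/421 5692/421]
step 1: x' = [8222/15289, -258114/76445], P' = [124765/45867 -126763/15289; -126763/15289 2077577/76445]
step 2: x' = [-39558521/31654067, 477918925/221578469], P' = [92855285/31654067 -284969305/31654067; -284969305/31654067 6546499553/221578469]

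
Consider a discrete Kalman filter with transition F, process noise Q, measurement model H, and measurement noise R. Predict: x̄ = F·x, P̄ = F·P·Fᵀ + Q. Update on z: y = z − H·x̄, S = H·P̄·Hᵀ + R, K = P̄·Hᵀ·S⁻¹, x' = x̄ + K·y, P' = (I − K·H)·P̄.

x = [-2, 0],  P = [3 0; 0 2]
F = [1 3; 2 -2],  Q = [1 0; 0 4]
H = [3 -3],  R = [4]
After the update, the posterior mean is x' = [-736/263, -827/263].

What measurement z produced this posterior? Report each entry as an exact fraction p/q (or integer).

x̄ = F·x = [-2, -4]
P̄ = F·P·Fᵀ + Q = [22 -6; -6 24]
S = H·P̄·Hᵀ + R = [526]
K = P̄·Hᵀ·S⁻¹ = [42/263; -45/263]
x' − x̄ = [-210/263, 225/263] = K·y
y = (KᵀK)⁻¹·Kᵀ·(x' − x̄) = [-5]
z = y + H·x̄ = [-5] + [6] = [1]

z = [1]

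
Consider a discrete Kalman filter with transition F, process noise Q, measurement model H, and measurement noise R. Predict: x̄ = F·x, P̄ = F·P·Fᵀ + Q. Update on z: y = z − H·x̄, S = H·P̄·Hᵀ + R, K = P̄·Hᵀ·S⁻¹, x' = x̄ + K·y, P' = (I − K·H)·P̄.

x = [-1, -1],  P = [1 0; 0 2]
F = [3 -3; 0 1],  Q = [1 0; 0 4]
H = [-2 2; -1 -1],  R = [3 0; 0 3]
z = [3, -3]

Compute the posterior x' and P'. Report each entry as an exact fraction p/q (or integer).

x' = [276/913, 1495/913]
P' = [744/913 378/913; 378/913 678/913]

x̄ = F·x = [0, -1]
P̄ = F·P·Fᵀ + Q = [28 -6; -6 6]
y = z − H·x̄ = [5, -4]
S = H·P̄·Hᵀ + R = [187 44; 44 25]
K = P̄·Hᵀ·S⁻¹ = [-244/913 -34/83; 200/913 -32/83]
x' = x̄ + K·y = [276/913, 1495/913]
P' = (I − K·H)·P̄ = [744/913 378/913; 378/913 678/913]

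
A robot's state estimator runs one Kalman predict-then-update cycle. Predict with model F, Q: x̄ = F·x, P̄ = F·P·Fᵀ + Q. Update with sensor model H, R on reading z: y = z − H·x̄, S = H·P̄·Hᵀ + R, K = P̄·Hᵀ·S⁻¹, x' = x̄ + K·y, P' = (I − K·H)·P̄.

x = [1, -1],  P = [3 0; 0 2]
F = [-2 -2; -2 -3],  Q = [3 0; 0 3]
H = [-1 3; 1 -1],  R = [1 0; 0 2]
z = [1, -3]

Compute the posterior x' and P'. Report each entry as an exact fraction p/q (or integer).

x' = [-1561/547, -326/547]
P' = [3523/1094 1329/1094; 1329/1094 615/1094]

x̄ = F·x = [0, 1]
P̄ = F·P·Fᵀ + Q = [23 24; 24 33]
y = z − H·x̄ = [-2, -2]
S = H·P̄·Hᵀ + R = [177 -26; -26 10]
K = P̄·Hᵀ·S⁻¹ = [232/547 1097/1094; 258/547 357/1094]
x' = x̄ + K·y = [-1561/547, -326/547]
P' = (I − K·H)·P̄ = [3523/1094 1329/1094; 1329/1094 615/1094]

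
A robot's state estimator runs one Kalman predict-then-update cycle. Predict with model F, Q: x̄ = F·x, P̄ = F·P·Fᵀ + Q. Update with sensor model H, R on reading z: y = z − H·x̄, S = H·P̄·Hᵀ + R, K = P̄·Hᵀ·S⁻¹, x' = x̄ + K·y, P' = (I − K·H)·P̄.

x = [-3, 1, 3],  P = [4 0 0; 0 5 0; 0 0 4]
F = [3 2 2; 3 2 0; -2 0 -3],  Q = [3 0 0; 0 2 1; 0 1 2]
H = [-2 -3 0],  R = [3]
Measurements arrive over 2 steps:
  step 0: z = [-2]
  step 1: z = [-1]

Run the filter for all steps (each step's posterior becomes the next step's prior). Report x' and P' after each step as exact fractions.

step 0: x' = [2151/499, -3329/1497, -2872/499], P' = [3717/499 -2372/499 -6462/499; -2372/499 5030/1497 4253/499; -6462/499 4253/499 17871/499]
step 1: x' = [-540763/59848, 383901/59848, 946081/59848], P' = [23157447/478784 -15281937/478784 -39590301/478784; -15281937/478784 10241815/478784 26207147/478784; -39590301/478784 26207147/478784 71937199/478784]

step 0: x̄ = F·x = [-1, -7, -3]
step 0: P̄ = F·P·Fᵀ + Q = [75 56 -48; 56 58 -23; -48 -23 54]
step 0: y = z − H·x̄ = [-25]
step 0: S = H·P̄·Hᵀ + R = [1497]
step 0: K = P̄·Hᵀ·S⁻¹ = [-106/499; -286/1497; 55/499]
step 0: x' = x̄ + K·y = [2151/499, -3329/1497, -2872/499]
step 0: P' = (I − K·H)·P̄ = [3717/499 -2372/499 -6462/499; -2372/499 5030/1497 4253/499; -6462/499 4253/499 17871/499]
step 1: x̄ = F·x = [-4531/1497, 12701/1497, 4314/499]
step 1: P̄ = F·P·Fᵀ + Q = [123470/1497 -30193/1497 -61552/499; -30193/1497 38081/1497 20325/499; -61552/499 20325/499 99161/499]
step 1: y = z − H·x̄ = [27544/1497]
step 1: S = H·P̄·Hᵀ + R = [478784/1497]
step 1: K = P̄·Hᵀ·S⁻¹ = [-156361/478784; -53857/478784; 186387/478784]
step 1: x' = x̄ + K·y = [-540763/59848, 383901/59848, 946081/59848]
step 1: P' = (I − K·H)·P̄ = [23157447/478784 -15281937/478784 -39590301/478784; -15281937/478784 10241815/478784 26207147/478784; -39590301/478784 26207147/478784 71937199/478784]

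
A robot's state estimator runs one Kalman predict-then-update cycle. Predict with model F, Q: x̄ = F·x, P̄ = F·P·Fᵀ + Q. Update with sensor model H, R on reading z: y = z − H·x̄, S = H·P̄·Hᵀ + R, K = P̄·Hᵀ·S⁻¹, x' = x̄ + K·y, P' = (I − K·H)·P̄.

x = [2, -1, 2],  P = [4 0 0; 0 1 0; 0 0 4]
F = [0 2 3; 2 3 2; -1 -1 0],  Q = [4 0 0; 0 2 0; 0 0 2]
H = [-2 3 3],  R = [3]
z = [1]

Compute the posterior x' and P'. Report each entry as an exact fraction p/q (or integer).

x' = [392/95, 367/95, -71/95]
P' = [4164/95 2994/95 -222/95; 2994/95 2789/95 -757/95; -222/95 -757/95 601/95]

x̄ = F·x = [4, 5, -1]
P̄ = F·P·Fᵀ + Q = [44 30 -2; 30 43 -11; -2 -11 7]
y = z − H·x̄ = [-3]
S = H·P̄·Hᵀ + R = [95]
K = P̄·Hᵀ·S⁻¹ = [-4/95; 36/95; -8/95]
x' = x̄ + K·y = [392/95, 367/95, -71/95]
P' = (I − K·H)·P̄ = [4164/95 2994/95 -222/95; 2994/95 2789/95 -757/95; -222/95 -757/95 601/95]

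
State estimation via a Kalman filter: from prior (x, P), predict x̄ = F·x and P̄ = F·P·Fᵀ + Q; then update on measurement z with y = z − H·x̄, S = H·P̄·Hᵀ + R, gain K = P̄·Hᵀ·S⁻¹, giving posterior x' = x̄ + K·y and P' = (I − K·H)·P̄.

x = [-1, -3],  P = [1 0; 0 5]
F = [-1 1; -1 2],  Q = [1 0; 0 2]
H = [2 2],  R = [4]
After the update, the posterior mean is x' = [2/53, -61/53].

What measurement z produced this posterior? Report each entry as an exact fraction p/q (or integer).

x̄ = F·x = [-2, -5]
P̄ = F·P·Fᵀ + Q = [7 11; 11 23]
S = H·P̄·Hᵀ + R = [212]
K = P̄·Hᵀ·S⁻¹ = [9/53; 17/53]
x' − x̄ = [108/53, 204/53] = K·y
y = (KᵀK)⁻¹·Kᵀ·(x' − x̄) = [12]
z = y + H·x̄ = [12] + [-14] = [-2]

z = [-2]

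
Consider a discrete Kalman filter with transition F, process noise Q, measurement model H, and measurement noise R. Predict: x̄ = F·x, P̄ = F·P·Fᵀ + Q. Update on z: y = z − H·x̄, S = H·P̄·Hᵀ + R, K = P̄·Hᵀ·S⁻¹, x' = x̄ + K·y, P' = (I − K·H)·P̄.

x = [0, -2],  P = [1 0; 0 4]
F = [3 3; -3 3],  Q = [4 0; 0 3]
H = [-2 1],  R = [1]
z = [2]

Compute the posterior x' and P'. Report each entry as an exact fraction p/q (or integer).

x' = [-538/137, -798/137]
P' = [1672/137 3273/137; 3273/137 6540/137]

x̄ = F·x = [-6, -6]
P̄ = F·P·Fᵀ + Q = [49 27; 27 48]
y = z − H·x̄ = [-4]
S = H·P̄·Hᵀ + R = [137]
K = P̄·Hᵀ·S⁻¹ = [-71/137; -6/137]
x' = x̄ + K·y = [-538/137, -798/137]
P' = (I − K·H)·P̄ = [1672/137 3273/137; 3273/137 6540/137]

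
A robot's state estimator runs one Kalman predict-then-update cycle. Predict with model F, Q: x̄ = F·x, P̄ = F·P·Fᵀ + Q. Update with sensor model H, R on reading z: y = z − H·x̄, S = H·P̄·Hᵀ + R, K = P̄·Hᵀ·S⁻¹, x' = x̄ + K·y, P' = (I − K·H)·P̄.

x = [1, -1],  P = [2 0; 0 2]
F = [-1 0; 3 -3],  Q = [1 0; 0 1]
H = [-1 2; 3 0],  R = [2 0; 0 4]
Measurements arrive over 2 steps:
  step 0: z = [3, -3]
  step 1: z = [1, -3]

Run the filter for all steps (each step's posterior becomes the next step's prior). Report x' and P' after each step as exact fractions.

step 0: x̄ = F·x = [-1, 6]
step 0: P̄ = F·P·Fᵀ + Q = [3 -6; -6 37]
step 0: y = z − H·x̄ = [-10, 0]
step 0: S = H·P̄·Hᵀ + R = [177 -45; -45 31]
step 0: K = P̄·Hᵀ·S⁻¹ = [-10/577 153/577; 835/1731 69/577]
step 0: x' = x̄ + K·y = [-477/577, 2036/1731]
step 0: P' = (I − K·H)·P̄ = [204/577 92/577; 92/577 973/1731]
step 1: x̄ = F·x = [477/577, -3467/577]
step 1: P̄ = F·P·Fᵀ + Q = [781/577 -336/577; -336/577 3676/577]
step 1: y = z − H·x̄ = [7988/577, -3162/577]
step 1: S = H·P̄·Hᵀ + R = [17983/577 -4359/577; -4359/577 9337/577]
step 1: K = P̄·Hᵀ·S⁻¹ = [-2906/129035 31023/129035; 58396/129035 13332/129035]
step 1: x' = x̄ + K·y = [-103567/129035, -39953/129035]
step 1: P' = (I − K·H)·P̄ = [41364/129035 17776/129035; 17776/129035 67284/129035]

step 0: x' = [-477/577, 2036/1731], P' = [204/577 92/577; 92/577 973/1731]
step 1: x' = [-103567/129035, -39953/129035], P' = [41364/129035 17776/129035; 17776/129035 67284/129035]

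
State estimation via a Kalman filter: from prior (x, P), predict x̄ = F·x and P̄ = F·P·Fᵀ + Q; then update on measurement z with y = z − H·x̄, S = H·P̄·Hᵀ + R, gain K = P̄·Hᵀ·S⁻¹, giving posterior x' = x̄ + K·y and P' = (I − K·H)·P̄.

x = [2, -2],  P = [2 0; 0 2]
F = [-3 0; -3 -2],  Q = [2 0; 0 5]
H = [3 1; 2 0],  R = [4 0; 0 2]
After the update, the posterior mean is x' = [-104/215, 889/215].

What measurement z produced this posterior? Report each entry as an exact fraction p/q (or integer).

z = [3, -1]

x̄ = F·x = [-6, -2]
P̄ = F·P·Fᵀ + Q = [20 18; 18 31]
S = H·P̄·Hᵀ + R = [323 156; 156 82]
K = P̄·Hᵀ·S⁻¹ = [78/1075 376/1075; 677/1075 -816/1075]
x' − x̄ = [1186/215, 1319/215] = K·y
y = (KᵀK)⁻¹·Kᵀ·(x' − x̄) = [23, 11]
z = y + H·x̄ = [23, 11] + [-20, -12] = [3, -1]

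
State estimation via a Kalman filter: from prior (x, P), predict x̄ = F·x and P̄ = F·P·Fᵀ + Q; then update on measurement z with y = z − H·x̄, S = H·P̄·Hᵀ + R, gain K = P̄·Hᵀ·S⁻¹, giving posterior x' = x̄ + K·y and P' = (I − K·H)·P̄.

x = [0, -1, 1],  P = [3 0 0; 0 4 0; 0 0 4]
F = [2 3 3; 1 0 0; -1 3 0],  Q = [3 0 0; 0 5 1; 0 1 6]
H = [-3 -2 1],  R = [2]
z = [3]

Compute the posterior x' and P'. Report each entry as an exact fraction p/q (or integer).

x̄ = F·x = [0, 0, -3]
P̄ = F·P·Fᵀ + Q = [87 6 30; 6 8 -2; 30 -2 45]
y = z − H·x̄ = [6]
S = H·P̄·Hᵀ + R = [762]
K = P̄·Hᵀ·S⁻¹ = [-81/254; -6/127; -41/762]
x' = x̄ + K·y = [-243/127, -36/127, -422/127]
P' = (I − K·H)·P̄ = [2415/254 -696/127 4299/254; -696/127 800/127 -500/127; 4299/254 -500/127 32609/762]

x' = [-243/127, -36/127, -422/127]
P' = [2415/254 -696/127 4299/254; -696/127 800/127 -500/127; 4299/254 -500/127 32609/762]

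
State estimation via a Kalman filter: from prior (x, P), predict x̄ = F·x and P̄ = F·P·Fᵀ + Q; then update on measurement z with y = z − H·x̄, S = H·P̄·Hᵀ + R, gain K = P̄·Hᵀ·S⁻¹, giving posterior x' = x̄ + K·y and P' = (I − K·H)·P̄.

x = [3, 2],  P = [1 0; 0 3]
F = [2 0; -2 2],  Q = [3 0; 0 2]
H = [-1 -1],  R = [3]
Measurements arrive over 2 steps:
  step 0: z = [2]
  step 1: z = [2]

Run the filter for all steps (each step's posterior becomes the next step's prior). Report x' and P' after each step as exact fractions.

step 0: x' = [51/10, -31/5], P' = [131/20 -61/10; -61/10 41/5]
step 1: x' = [242/51, -383/51], P' = [3667/204 -997/51; -997/51 1219/51]

step 0: x̄ = F·x = [6, -2]
step 0: P̄ = F·P·Fᵀ + Q = [7 -4; -4 18]
step 0: y = z − H·x̄ = [6]
step 0: S = H·P̄·Hᵀ + R = [20]
step 0: K = P̄·Hᵀ·S⁻¹ = [-3/20; -7/10]
step 0: x' = x̄ + K·y = [51/10, -31/5]
step 0: P' = (I − K·H)·P̄ = [131/20 -61/10; -61/10 41/5]
step 1: x̄ = F·x = [51/5, -113/5]
step 1: P̄ = F·P·Fᵀ + Q = [146/5 -253/5; -253/5 549/5]
step 1: y = z − H·x̄ = [-52/5]
step 1: S = H·P̄·Hᵀ + R = [204/5]
step 1: K = P̄·Hᵀ·S⁻¹ = [107/204; -74/51]
step 1: x' = x̄ + K·y = [242/51, -383/51]
step 1: P' = (I − K·H)·P̄ = [3667/204 -997/51; -997/51 1219/51]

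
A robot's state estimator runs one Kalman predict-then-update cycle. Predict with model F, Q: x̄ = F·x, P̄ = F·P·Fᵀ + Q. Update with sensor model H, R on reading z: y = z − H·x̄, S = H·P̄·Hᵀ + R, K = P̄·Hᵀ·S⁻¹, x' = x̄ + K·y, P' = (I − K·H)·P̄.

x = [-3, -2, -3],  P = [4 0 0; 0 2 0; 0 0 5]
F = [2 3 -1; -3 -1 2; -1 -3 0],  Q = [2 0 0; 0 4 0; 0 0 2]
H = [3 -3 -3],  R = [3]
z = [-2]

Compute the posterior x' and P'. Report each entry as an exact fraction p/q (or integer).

x' = [-805/886, -1805/443, 1709/443]
P' = [1979/886 1540/443 -604/443; 1540/443 5866/443 -4266/443; -604/443 -4266/443 3696/443]

x̄ = F·x = [-9, 5, 9]
P̄ = F·P·Fᵀ + Q = [41 -40 -26; -40 62 18; -26 18 24]
y = z − H·x̄ = [67]
S = H·P̄·Hᵀ + R = [2658]
K = P̄·Hᵀ·S⁻¹ = [107/886; -60/443; -34/443]
x' = x̄ + K·y = [-805/886, -1805/443, 1709/443]
P' = (I − K·H)·P̄ = [1979/886 1540/443 -604/443; 1540/443 5866/443 -4266/443; -604/443 -4266/443 3696/443]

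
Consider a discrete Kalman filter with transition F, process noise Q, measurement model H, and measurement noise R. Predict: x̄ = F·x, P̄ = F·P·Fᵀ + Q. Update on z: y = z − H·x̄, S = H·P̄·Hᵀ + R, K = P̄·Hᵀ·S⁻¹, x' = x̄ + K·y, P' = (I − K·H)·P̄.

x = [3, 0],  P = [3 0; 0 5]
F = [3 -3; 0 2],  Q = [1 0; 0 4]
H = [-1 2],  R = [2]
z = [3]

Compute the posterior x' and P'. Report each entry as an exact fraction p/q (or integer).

x' = [341/97, 312/97]
P' = [3554/291 548/97; 548/97 300/97]

x̄ = F·x = [9, 0]
P̄ = F·P·Fᵀ + Q = [73 -30; -30 24]
y = z − H·x̄ = [12]
S = H·P̄·Hᵀ + R = [291]
K = P̄·Hᵀ·S⁻¹ = [-133/291; 26/97]
x' = x̄ + K·y = [341/97, 312/97]
P' = (I − K·H)·P̄ = [3554/291 548/97; 548/97 300/97]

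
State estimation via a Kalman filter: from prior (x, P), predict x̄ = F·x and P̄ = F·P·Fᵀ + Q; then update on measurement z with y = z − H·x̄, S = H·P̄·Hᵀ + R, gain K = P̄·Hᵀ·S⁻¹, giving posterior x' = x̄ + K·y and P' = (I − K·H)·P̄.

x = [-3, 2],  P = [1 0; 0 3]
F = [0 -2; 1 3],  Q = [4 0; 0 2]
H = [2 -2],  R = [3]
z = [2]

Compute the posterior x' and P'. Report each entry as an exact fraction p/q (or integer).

x̄ = F·x = [-4, 3]
P̄ = F·P·Fᵀ + Q = [16 -18; -18 30]
y = z − H·x̄ = [16]
S = H·P̄·Hᵀ + R = [331]
K = P̄·Hᵀ·S⁻¹ = [68/331; -96/331]
x' = x̄ + K·y = [-236/331, -543/331]
P' = (I − K·H)·P̄ = [672/331 570/331; 570/331 714/331]

x' = [-236/331, -543/331]
P' = [672/331 570/331; 570/331 714/331]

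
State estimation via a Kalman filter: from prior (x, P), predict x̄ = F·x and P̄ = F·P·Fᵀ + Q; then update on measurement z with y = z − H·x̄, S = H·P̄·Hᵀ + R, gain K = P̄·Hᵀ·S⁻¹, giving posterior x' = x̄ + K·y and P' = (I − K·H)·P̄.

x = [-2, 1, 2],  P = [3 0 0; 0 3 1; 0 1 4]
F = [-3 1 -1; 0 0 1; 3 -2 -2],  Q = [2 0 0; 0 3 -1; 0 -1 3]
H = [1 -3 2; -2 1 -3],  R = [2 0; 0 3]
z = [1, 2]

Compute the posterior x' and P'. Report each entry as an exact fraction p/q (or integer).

x̄ = F·x = [5, 2, -12]
P̄ = F·P·Fᵀ + Q = [34 -3 -25; -3 7 -11; -25 -11 66]
y = z − H·x̄ = [26, -26]
S = H·P̄·Hᵀ + R = [413 -452; -452 518]
K = P̄·Hᵀ·S⁻¹ = [-101/535 -84/535; -506/1605 -299/1605; 326/4815 -2387/9630]
x' = x̄ + K·y = [2233/535, -724/535, -6091/1605]
P' = (I − K·H)·P̄ = [17819/535 -2387/535 -12591/535; -2387/535 571/535 5644/1605; -12591/535 5644/1605 164767/9630]

x' = [2233/535, -724/535, -6091/1605]
P' = [17819/535 -2387/535 -12591/535; -2387/535 571/535 5644/1605; -12591/535 5644/1605 164767/9630]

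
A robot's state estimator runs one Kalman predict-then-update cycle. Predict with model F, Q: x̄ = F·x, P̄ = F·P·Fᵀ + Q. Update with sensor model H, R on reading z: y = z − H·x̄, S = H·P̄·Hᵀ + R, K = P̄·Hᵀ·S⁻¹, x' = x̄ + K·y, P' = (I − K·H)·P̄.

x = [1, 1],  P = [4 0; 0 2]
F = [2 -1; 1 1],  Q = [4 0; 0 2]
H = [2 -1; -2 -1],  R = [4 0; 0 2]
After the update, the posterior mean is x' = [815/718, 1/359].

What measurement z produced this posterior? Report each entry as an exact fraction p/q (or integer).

z = [3, -2]

x̄ = F·x = [1, 2]
P̄ = F·P·Fᵀ + Q = [22 6; 6 8]
S = H·P̄·Hᵀ + R = [76 -80; -80 122]
K = P̄·Hᵀ·S⁻¹ = [159/718 -95/359; -139/359 -150/359]
x' − x̄ = [97/718, -717/359] = K·y
y = (KᵀK)⁻¹·Kᵀ·(x' − x̄) = [3, 2]
z = y + H·x̄ = [3, 2] + [0, -4] = [3, -2]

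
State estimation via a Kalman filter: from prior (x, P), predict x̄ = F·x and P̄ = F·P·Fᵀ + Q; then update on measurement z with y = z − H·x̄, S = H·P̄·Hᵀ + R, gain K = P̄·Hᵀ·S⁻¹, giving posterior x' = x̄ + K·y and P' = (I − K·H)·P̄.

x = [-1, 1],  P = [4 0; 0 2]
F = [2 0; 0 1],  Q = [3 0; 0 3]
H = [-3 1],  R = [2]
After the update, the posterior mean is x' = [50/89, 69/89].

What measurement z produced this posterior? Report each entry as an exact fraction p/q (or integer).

z = [-1]

x̄ = F·x = [-2, 1]
P̄ = F·P·Fᵀ + Q = [19 0; 0 5]
S = H·P̄·Hᵀ + R = [178]
K = P̄·Hᵀ·S⁻¹ = [-57/178; 5/178]
x' − x̄ = [228/89, -20/89] = K·y
y = (KᵀK)⁻¹·Kᵀ·(x' − x̄) = [-8]
z = y + H·x̄ = [-8] + [7] = [-1]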